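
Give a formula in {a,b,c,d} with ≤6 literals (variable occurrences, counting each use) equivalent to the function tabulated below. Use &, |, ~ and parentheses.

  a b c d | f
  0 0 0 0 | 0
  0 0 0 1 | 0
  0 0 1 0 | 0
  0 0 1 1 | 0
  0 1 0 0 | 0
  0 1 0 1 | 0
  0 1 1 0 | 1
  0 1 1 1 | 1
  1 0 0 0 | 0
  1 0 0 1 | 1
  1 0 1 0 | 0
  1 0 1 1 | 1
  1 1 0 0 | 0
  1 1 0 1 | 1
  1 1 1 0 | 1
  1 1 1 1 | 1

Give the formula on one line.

  (a & d) = 0000000001010101
  (c & b) = 0000001100000011
  ((a & d) | (c & b)) = 0000001101010111

((a & d) | (c & b))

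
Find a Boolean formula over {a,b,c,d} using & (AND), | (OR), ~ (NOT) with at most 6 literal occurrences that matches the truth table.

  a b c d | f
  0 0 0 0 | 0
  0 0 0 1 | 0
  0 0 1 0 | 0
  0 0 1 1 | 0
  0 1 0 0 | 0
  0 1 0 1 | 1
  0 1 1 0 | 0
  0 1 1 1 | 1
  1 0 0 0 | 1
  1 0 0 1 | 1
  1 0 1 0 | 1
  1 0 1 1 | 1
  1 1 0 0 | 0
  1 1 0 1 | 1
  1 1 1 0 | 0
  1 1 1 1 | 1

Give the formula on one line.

((a & ~b) | (b & d))

  ~b = 1111000011110000
  (a & ~b) = 0000000011110000
  (b & d) = 0000010100000101
  ((a & ~b) | (b & d)) = 0000010111110101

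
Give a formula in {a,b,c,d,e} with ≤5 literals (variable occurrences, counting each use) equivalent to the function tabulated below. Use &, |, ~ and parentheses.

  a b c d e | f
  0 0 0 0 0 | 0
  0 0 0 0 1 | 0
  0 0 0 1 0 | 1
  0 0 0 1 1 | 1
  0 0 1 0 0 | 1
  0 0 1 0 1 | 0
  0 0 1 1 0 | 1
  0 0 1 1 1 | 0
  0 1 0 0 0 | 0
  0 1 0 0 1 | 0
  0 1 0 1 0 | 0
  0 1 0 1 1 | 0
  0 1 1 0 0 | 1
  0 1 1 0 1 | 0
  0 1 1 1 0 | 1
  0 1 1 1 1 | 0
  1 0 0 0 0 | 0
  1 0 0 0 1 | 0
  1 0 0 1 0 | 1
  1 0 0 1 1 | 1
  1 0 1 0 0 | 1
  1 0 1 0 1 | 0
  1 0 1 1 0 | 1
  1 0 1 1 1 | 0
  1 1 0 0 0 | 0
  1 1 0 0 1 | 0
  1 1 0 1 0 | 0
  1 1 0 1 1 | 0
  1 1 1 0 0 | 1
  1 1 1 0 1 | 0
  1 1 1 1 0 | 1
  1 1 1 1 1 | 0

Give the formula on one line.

((c | (~b & d)) & (~e | ~c))

  ~b = 11111111000000001111111100000000
  (~b & d) = 00110011000000000011001100000000
  (c | (~b & d)) = 00111111000011110011111100001111
  ~e = 10101010101010101010101010101010
  ~c = 11110000111100001111000011110000
  (~e | ~c) = 11111010111110101111101011111010
  ((c | (~b & d)) & (~e | ~c)) = 00111010000010100011101000001010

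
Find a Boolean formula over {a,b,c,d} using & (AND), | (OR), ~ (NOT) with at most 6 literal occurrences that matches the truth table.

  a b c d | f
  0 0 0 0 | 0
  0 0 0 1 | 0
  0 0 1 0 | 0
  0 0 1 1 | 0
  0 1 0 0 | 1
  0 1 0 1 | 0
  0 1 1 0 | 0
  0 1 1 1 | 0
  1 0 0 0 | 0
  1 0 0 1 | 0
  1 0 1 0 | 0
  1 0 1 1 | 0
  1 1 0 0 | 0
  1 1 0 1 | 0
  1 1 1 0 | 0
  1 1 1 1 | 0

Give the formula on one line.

  ~d = 1010101010101010
  ~c = 1100110011001100
  ~a = 1111111100000000
  (~a & b) = 0000111100000000
  (~c & (~a & b)) = 0000110000000000
  (~d & (~c & (~a & b))) = 0000100000000000

(~d & (~c & (~a & b)))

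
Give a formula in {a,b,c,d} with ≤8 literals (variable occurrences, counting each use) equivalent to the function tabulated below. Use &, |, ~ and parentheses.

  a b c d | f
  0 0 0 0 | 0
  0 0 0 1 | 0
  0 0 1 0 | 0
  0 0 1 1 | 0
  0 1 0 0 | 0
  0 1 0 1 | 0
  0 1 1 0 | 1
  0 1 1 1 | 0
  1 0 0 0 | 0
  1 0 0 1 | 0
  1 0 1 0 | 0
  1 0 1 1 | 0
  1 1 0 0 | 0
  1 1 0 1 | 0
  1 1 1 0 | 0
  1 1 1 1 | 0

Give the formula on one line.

  ~d = 1010101010101010
  (~d & c) = 0010001000100010
  (c | d) = 0111011101110111
  ~a = 1111111100000000
  ((c | d) & ~a) = 0111011100000000
  (b & c) = 0000001100000011
  (((c | d) & ~a) & (b & c)) = 0000001100000000
  ((~d & c) & (((c | d) & ~a) & (b & c))) = 0000001000000000

((~d & c) & (((c | d) & ~a) & (b & c)))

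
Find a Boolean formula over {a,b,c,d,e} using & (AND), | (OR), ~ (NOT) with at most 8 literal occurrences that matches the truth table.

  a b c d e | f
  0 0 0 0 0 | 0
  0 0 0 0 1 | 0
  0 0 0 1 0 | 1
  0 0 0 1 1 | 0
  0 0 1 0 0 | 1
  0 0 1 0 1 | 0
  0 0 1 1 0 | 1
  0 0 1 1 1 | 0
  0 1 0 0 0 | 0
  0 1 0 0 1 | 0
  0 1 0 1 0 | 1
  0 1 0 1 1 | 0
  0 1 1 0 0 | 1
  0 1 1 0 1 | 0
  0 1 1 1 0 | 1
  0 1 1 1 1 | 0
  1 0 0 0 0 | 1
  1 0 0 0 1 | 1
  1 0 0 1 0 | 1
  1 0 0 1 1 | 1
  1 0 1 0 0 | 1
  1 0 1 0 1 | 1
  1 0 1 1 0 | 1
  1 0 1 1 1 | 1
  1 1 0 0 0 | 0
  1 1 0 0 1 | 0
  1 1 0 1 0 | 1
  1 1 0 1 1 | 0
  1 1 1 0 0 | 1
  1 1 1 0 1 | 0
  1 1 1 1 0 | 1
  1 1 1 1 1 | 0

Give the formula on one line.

((a & ~b) | (~e & ((d | c) | e)))

  ~b = 11111111000000001111111100000000
  (a & ~b) = 00000000000000001111111100000000
  ~e = 10101010101010101010101010101010
  (d | c) = 00111111001111110011111100111111
  ((d | c) | e) = 01111111011111110111111101111111
  (~e & ((d | c) | e)) = 00101010001010100010101000101010
  ((a & ~b) | (~e & ((d | c) | e))) = 00101010001010101111111100101010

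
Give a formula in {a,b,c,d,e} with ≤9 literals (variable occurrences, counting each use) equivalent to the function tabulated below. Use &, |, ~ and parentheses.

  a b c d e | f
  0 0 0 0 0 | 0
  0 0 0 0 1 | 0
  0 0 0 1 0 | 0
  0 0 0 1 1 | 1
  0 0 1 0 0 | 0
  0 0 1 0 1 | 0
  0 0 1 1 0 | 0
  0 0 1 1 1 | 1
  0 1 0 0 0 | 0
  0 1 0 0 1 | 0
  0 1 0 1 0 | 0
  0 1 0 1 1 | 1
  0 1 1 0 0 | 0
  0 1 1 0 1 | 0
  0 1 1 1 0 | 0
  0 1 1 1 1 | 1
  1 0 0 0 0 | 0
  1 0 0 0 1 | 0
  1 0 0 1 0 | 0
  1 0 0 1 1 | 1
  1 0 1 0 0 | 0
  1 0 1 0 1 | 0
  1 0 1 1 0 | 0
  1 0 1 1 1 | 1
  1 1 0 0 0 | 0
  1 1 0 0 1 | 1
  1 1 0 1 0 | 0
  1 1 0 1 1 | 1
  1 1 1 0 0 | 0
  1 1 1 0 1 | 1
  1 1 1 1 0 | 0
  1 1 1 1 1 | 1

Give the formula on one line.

((d | (b & (a | ~b))) & ((b | d) & e))

  ~b = 11111111000000001111111100000000
  (a | ~b) = 11111111000000001111111111111111
  (b & (a | ~b)) = 00000000000000000000000011111111
  (d | (b & (a | ~b))) = 00110011001100110011001111111111
  (b | d) = 00110011111111110011001111111111
  ((b | d) & e) = 00010001010101010001000101010101
  ((d | (b & (a | ~b))) & ((b | d) & e)) = 00010001000100010001000101010101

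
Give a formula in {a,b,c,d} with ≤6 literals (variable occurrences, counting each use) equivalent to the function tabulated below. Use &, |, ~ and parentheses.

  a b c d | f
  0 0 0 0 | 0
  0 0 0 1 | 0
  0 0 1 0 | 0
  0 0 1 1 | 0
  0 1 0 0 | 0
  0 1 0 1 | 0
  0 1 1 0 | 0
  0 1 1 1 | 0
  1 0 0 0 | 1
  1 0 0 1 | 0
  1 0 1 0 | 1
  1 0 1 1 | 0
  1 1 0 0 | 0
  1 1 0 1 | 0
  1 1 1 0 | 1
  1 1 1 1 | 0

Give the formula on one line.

(((c | ~b) & a) & (a & ~d))

  ~b = 1111000011110000
  (c | ~b) = 1111001111110011
  ((c | ~b) & a) = 0000000011110011
  ~d = 1010101010101010
  (a & ~d) = 0000000010101010
  (((c | ~b) & a) & (a & ~d)) = 0000000010100010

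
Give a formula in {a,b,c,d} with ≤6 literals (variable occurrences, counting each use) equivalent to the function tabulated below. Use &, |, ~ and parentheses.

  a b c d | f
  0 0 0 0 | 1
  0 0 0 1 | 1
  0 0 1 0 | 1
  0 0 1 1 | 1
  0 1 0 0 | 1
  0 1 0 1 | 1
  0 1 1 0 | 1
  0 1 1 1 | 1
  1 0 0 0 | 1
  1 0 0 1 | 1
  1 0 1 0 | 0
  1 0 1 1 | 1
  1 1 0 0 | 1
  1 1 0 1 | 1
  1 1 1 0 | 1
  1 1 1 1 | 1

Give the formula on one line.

  ~c = 1100110011001100
  ~a = 1111111100000000
  (b | ~a) = 1111111100001111
  ((b | ~a) | d) = 1111111101011111
  (~c | ((b | ~a) | d)) = 1111111111011111

(~c | ((b | ~a) | d))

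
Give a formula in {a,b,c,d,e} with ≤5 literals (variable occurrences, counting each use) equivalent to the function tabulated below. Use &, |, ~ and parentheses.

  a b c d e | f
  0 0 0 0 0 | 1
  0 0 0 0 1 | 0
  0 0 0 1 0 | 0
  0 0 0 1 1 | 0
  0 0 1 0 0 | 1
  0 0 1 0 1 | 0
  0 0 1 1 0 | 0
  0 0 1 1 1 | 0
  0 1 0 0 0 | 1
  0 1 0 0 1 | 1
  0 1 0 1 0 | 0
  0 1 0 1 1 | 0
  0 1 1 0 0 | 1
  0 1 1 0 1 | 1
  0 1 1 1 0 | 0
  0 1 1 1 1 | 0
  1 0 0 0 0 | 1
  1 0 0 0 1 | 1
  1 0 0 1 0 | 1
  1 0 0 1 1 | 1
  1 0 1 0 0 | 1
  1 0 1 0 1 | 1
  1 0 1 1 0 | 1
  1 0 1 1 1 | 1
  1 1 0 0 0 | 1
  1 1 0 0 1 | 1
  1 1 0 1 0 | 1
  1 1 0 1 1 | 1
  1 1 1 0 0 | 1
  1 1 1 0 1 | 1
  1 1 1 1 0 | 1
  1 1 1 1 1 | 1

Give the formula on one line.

(a | ((b | ~e) & ~d))

  ~e = 10101010101010101010101010101010
  (b | ~e) = 10101010111111111010101011111111
  ~d = 11001100110011001100110011001100
  ((b | ~e) & ~d) = 10001000110011001000100011001100
  (a | ((b | ~e) & ~d)) = 10001000110011001111111111111111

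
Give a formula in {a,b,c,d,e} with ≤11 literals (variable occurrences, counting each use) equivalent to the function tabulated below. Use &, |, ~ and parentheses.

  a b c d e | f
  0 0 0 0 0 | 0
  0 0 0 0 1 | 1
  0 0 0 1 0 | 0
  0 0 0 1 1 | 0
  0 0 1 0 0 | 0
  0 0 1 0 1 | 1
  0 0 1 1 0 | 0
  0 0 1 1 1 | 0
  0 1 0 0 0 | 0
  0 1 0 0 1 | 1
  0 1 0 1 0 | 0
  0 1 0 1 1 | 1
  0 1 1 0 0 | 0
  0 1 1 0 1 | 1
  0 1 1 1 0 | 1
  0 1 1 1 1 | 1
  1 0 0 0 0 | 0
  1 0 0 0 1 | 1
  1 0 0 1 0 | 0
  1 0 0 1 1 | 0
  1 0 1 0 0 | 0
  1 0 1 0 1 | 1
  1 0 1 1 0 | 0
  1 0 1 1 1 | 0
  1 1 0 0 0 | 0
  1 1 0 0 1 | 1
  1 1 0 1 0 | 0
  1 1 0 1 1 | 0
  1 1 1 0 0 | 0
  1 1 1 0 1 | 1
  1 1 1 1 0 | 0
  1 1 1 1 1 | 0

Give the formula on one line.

  ~e = 10101010101010101010101010101010
  (a | ~e) = 10101010101010101111111111111111
  ((a | ~e) & c) = 00001010000010100000111100001111
  (((a | ~e) & c) | e) = 01011111010111110101111101011111
  ~d = 11001100110011001100110011001100
  (~d & e) = 01000100010001000100010001000100
  (d & b) = 00000000001100110000000000110011
  ~a = 11111111111111110000000000000000
  ((d & b) & ~a) = 00000000001100110000000000000000
  ((~d & e) | ((d & b) & ~a)) = 01000100011101110100010001000100
  ((((a | ~e) & c) | e) & ((~d & e) | ((d & b) & ~a))) = 01000100010101110100010001000100

((((a | ~e) & c) | e) & ((~d & e) | ((d & b) & ~a)))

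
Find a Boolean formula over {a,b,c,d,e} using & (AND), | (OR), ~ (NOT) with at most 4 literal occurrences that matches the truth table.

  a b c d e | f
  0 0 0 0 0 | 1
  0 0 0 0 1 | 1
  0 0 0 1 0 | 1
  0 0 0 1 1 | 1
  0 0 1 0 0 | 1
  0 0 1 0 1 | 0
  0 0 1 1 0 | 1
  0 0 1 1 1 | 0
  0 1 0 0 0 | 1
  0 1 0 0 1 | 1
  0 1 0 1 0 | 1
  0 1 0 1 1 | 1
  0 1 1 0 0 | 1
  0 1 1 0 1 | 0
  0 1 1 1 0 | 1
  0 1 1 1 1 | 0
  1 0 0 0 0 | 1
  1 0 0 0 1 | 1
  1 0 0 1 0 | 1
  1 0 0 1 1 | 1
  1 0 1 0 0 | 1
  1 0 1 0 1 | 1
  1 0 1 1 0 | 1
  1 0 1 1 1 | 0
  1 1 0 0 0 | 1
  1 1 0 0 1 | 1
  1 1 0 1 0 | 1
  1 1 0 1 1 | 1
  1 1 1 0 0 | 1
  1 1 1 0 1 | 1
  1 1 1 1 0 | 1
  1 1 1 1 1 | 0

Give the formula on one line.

((a & ~d) | (~c | ~e))

  ~d = 11001100110011001100110011001100
  (a & ~d) = 00000000000000001100110011001100
  ~c = 11110000111100001111000011110000
  ~e = 10101010101010101010101010101010
  (~c | ~e) = 11111010111110101111101011111010
  ((a & ~d) | (~c | ~e)) = 11111010111110101111111011111110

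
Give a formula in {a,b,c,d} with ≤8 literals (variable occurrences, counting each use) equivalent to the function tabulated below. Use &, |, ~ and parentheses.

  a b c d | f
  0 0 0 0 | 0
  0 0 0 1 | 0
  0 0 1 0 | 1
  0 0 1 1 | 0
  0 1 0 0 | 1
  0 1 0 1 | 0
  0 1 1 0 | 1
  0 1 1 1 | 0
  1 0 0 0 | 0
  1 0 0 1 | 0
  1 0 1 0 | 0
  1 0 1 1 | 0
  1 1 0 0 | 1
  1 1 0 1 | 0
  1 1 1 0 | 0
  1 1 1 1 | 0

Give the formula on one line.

(((~b | ~d) & (~c & b)) | ((~c | ~a) & (~d & c)))

  ~b = 1111000011110000
  ~d = 1010101010101010
  (~b | ~d) = 1111101011111010
  ~c = 1100110011001100
  (~c & b) = 0000110000001100
  ((~b | ~d) & (~c & b)) = 0000100000001000
  ~a = 1111111100000000
  (~c | ~a) = 1111111111001100
  (~d & c) = 0010001000100010
  ((~c | ~a) & (~d & c)) = 0010001000000000
  (((~b | ~d) & (~c & b)) | ((~c | ~a) & (~d & c))) = 0010101000001000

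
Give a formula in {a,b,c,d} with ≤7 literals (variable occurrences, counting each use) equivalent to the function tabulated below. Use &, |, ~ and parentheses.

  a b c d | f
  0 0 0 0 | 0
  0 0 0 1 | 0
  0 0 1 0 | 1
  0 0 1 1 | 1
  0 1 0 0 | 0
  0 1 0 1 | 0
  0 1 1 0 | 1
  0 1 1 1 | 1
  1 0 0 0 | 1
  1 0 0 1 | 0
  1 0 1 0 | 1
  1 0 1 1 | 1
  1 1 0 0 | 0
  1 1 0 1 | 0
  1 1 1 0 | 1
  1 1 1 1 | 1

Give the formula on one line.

  ~b = 1111000011110000
  ~a = 1111111100000000
  (b | ~a) = 1111111100001111
  ~d = 1010101010101010
  ((b | ~a) | ~d) = 1111111110101111
  (((b | ~a) | ~d) & a) = 0000000010101111
  (~b & (((b | ~a) | ~d) & a)) = 0000000010100000
  (c | (~b & (((b | ~a) | ~d) & a))) = 0011001110110011

(c | (~b & (((b | ~a) | ~d) & a)))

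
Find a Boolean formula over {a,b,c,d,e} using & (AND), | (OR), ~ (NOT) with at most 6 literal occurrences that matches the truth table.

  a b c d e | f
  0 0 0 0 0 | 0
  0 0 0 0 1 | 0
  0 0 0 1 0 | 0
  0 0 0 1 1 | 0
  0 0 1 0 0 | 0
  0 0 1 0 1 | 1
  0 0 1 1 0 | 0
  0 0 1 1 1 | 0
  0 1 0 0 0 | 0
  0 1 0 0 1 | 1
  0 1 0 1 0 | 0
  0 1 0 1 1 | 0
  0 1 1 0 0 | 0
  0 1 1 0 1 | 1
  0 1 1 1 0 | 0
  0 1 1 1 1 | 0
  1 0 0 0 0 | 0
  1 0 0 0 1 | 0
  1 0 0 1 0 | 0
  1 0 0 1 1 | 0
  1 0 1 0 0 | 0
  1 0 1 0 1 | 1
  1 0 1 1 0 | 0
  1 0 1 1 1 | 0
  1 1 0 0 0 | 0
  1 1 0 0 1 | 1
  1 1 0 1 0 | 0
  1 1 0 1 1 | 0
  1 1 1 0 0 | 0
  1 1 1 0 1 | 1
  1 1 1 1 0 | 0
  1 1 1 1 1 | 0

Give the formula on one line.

((b | c) & (~d & e))

  (b | c) = 00001111111111110000111111111111
  ~d = 11001100110011001100110011001100
  (~d & e) = 01000100010001000100010001000100
  ((b | c) & (~d & e)) = 00000100010001000000010001000100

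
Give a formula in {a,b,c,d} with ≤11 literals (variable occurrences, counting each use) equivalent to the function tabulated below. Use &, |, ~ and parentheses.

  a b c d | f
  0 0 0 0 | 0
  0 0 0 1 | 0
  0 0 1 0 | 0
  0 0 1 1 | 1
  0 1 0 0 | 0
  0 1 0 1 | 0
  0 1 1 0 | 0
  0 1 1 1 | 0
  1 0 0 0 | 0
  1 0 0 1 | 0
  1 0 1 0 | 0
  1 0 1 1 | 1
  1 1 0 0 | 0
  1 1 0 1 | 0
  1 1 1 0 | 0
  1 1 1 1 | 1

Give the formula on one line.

(((a | (~b & d)) & ((d & a) | ~a)) & (d & c))

  ~b = 1111000011110000
  (~b & d) = 0101000001010000
  (a | (~b & d)) = 0101000011111111
  (d & a) = 0000000001010101
  ~a = 1111111100000000
  ((d & a) | ~a) = 1111111101010101
  ((a | (~b & d)) & ((d & a) | ~a)) = 0101000001010101
  (d & c) = 0001000100010001
  (((a | (~b & d)) & ((d & a) | ~a)) & (d & c)) = 0001000000010001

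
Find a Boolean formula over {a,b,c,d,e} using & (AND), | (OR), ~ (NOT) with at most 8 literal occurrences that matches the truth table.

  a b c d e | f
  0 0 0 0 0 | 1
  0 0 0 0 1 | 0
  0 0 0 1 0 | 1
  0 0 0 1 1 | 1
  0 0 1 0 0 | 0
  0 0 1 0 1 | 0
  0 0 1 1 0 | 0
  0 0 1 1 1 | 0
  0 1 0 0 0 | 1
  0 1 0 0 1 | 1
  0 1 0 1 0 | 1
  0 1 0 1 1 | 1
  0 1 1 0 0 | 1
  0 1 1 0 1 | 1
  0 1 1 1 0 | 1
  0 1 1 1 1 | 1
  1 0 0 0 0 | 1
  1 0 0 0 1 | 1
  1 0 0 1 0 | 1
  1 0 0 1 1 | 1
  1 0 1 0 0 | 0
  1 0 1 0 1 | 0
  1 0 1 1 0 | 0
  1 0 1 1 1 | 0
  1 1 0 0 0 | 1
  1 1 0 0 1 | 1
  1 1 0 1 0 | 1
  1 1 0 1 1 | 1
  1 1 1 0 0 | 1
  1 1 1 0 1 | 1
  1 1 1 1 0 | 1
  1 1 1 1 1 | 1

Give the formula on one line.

(b | (((a | ~e) | d) & ~c))

  ~e = 10101010101010101010101010101010
  (a | ~e) = 10101010101010101111111111111111
  ((a | ~e) | d) = 10111011101110111111111111111111
  ~c = 11110000111100001111000011110000
  (((a | ~e) | d) & ~c) = 10110000101100001111000011110000
  (b | (((a | ~e) | d) & ~c)) = 10110000111111111111000011111111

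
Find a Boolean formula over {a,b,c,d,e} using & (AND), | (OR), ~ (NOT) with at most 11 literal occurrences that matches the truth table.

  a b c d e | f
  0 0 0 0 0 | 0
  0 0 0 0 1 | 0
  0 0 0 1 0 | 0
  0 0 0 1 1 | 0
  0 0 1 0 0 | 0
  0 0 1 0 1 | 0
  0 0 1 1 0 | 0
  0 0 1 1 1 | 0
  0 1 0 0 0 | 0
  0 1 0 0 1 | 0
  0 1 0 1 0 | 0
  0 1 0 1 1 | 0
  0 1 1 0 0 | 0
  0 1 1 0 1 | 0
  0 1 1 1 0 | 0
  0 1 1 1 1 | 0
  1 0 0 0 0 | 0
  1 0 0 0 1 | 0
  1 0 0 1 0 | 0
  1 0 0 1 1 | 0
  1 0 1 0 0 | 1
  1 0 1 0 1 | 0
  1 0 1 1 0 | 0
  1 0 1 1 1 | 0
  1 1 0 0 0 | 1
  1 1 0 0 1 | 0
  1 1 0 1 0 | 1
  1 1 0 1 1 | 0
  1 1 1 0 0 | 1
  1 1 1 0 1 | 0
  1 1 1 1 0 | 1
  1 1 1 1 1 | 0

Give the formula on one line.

((((~d & e) | (c | ~e)) & (b | (~d & c))) & (a & ~e))

  ~d = 11001100110011001100110011001100
  (~d & e) = 01000100010001000100010001000100
  ~e = 10101010101010101010101010101010
  (c | ~e) = 10101111101011111010111110101111
  ((~d & e) | (c | ~e)) = 11101111111011111110111111101111
  (~d & c) = 00001100000011000000110000001100
  (b | (~d & c)) = 00001100111111110000110011111111
  (((~d & e) | (c | ~e)) & (b | (~d & c))) = 00001100111011110000110011101111
  (a & ~e) = 00000000000000001010101010101010
  ((((~d & e) | (c | ~e)) & (b | (~d & c))) & (a & ~e)) = 00000000000000000000100010101010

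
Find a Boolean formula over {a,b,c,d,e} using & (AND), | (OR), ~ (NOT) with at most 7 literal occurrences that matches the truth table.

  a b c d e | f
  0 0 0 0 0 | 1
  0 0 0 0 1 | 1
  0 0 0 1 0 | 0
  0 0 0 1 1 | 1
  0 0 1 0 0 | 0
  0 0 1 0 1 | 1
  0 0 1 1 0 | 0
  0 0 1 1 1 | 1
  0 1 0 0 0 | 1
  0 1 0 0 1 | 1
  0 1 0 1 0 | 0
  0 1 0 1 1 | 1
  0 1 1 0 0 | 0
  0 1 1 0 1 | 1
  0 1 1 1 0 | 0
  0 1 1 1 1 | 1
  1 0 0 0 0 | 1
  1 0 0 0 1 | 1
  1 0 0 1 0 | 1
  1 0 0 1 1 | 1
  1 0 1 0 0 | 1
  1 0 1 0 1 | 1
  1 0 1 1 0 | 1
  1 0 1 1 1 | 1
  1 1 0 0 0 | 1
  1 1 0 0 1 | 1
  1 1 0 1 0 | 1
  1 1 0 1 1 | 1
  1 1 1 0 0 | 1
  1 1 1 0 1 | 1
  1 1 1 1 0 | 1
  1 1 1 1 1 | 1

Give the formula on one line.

((~d & ~c) | (e | a))

  ~d = 11001100110011001100110011001100
  ~c = 11110000111100001111000011110000
  (~d & ~c) = 11000000110000001100000011000000
  (e | a) = 01010101010101011111111111111111
  ((~d & ~c) | (e | a)) = 11010101110101011111111111111111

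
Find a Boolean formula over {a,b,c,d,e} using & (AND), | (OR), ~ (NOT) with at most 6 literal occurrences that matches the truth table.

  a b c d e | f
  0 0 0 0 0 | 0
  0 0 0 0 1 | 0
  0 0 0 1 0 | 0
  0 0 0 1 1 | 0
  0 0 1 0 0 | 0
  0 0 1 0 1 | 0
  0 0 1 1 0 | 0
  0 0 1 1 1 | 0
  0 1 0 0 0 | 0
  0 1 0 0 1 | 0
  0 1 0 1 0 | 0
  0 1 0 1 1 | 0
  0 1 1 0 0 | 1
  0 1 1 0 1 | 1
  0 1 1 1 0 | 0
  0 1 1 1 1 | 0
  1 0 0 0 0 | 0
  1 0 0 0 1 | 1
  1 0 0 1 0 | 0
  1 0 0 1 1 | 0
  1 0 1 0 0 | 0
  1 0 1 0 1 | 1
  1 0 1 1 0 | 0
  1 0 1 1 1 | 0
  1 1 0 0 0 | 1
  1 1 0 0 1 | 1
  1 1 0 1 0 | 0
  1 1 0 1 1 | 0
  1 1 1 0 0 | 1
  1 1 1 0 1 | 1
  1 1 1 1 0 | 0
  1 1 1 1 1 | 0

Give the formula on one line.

(~d & (((a & e) | b) & (a | c)))

  ~d = 11001100110011001100110011001100
  (a & e) = 00000000000000000101010101010101
  ((a & e) | b) = 00000000111111110101010111111111
  (a | c) = 00001111000011111111111111111111
  (((a & e) | b) & (a | c)) = 00000000000011110101010111111111
  (~d & (((a & e) | b) & (a | c))) = 00000000000011000100010011001100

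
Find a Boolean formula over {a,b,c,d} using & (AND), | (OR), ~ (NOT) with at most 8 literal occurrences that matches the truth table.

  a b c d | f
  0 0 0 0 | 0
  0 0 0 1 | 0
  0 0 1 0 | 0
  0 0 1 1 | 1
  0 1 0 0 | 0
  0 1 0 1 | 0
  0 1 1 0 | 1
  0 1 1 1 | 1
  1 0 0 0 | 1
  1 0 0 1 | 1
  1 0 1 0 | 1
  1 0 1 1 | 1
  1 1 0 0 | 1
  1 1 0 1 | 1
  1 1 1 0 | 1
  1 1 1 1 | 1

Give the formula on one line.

  (c & b) = 0000001100000011
  ~b = 1111000011110000
  (a & ~b) = 0000000011110000
  ((a & ~b) | d) = 0101010111110101
  (c & ((a & ~b) | d)) = 0001000100110001
  (a | (c & ((a & ~b) | d))) = 0001000111111111
  ((c & b) | (a | (c & ((a & ~b) | d)))) = 0001001111111111

((c & b) | (a | (c & ((a & ~b) | d))))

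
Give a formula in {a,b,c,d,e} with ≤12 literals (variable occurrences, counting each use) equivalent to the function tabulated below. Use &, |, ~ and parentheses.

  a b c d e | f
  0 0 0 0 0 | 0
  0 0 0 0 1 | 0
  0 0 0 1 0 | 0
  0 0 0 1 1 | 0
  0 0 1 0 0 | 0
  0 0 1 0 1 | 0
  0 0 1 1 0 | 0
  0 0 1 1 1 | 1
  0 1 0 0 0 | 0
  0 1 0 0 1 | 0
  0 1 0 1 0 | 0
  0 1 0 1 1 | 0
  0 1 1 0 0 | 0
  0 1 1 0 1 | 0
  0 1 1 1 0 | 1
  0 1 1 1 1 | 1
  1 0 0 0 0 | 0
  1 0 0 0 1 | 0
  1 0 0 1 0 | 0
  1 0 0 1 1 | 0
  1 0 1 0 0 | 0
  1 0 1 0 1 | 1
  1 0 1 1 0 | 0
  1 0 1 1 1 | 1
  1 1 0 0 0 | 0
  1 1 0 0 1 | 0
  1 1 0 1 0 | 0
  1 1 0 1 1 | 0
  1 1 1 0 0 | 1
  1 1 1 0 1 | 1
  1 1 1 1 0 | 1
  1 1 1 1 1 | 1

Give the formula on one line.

((((e | ~a) & d) | (~c | a)) & (c & ((b & ~e) | e)))

  ~a = 11111111111111110000000000000000
  (e | ~a) = 11111111111111110101010101010101
  ((e | ~a) & d) = 00110011001100110001000100010001
  ~c = 11110000111100001111000011110000
  (~c | a) = 11110000111100001111111111111111
  (((e | ~a) & d) | (~c | a)) = 11110011111100111111111111111111
  ~e = 10101010101010101010101010101010
  (b & ~e) = 00000000101010100000000010101010
  ((b & ~e) | e) = 01010101111111110101010111111111
  (c & ((b & ~e) | e)) = 00000101000011110000010100001111
  ((((e | ~a) & d) | (~c | a)) & (c & ((b & ~e) | e))) = 00000001000000110000010100001111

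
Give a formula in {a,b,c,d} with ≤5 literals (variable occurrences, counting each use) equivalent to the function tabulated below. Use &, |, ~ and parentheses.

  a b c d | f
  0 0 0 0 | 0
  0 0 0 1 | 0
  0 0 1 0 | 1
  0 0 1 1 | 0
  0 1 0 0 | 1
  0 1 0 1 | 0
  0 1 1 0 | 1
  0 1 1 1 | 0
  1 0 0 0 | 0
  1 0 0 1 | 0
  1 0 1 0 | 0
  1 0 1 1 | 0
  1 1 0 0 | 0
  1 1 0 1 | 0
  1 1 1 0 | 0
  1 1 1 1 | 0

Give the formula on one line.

((~d & (c | b)) & (~a | d))

  ~d = 1010101010101010
  (c | b) = 0011111100111111
  (~d & (c | b)) = 0010101000101010
  ~a = 1111111100000000
  (~a | d) = 1111111101010101
  ((~d & (c | b)) & (~a | d)) = 0010101000000000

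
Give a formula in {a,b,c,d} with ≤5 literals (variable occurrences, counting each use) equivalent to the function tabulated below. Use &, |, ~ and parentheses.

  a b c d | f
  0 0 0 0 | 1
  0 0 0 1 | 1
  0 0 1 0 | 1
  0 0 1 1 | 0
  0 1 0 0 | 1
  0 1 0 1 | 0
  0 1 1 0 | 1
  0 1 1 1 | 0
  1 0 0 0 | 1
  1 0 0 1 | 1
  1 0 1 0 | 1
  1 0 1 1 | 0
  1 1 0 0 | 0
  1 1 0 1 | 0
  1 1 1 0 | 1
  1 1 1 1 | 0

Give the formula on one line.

(((c | ~a) & ~d) | (~c & ~b))

  ~a = 1111111100000000
  (c | ~a) = 1111111100110011
  ~d = 1010101010101010
  ((c | ~a) & ~d) = 1010101000100010
  ~c = 1100110011001100
  ~b = 1111000011110000
  (~c & ~b) = 1100000011000000
  (((c | ~a) & ~d) | (~c & ~b)) = 1110101011100010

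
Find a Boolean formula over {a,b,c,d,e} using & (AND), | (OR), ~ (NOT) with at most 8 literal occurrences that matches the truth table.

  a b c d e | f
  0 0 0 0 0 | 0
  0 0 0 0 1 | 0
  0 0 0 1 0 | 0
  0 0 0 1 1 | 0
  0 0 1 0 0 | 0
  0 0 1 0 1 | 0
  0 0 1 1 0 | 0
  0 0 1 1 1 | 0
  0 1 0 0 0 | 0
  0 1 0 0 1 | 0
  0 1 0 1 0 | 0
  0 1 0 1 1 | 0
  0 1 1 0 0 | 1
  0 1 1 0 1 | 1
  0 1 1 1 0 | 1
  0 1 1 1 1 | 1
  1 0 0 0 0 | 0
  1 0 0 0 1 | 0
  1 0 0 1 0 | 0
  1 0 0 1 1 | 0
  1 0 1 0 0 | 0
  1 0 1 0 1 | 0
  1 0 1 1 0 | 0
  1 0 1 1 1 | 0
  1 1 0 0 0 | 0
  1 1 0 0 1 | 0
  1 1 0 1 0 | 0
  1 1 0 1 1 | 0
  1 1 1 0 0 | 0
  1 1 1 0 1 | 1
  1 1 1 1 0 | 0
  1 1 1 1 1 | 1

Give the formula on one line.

  (b & e) = 00000000010101010000000001010101
  ~a = 11111111111111110000000000000000
  ((b & e) | ~a) = 11111111111111110000000001010101
  (c & ((b & e) | ~a)) = 00001111000011110000000000000101
  (b & (c & ((b & e) | ~a))) = 00000000000011110000000000000101

(b & (c & ((b & e) | ~a)))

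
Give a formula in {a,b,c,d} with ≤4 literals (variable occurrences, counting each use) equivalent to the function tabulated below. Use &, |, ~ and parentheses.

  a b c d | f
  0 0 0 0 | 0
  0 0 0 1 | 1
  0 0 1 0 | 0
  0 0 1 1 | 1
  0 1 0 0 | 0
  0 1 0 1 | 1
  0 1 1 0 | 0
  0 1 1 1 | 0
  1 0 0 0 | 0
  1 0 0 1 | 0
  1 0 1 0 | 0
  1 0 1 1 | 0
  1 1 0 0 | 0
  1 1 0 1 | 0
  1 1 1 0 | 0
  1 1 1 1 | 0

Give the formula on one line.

  ~b = 1111000011110000
  ~c = 1100110011001100
  (~b | ~c) = 1111110011111100
  ~a = 1111111100000000
  (d & ~a) = 0101010100000000
  ((~b | ~c) & (d & ~a)) = 0101010000000000

((~b | ~c) & (d & ~a))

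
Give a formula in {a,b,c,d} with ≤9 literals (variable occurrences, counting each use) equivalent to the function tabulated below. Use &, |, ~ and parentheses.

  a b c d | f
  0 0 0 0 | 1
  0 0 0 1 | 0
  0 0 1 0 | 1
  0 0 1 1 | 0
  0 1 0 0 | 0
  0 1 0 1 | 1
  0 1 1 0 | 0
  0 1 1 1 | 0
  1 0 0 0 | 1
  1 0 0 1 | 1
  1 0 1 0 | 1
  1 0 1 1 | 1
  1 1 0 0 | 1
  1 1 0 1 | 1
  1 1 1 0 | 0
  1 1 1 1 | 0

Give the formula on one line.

((((a | b) & (d | a)) & (~c | ~b)) | ((a | ~d) & ~b))

  (a | b) = 0000111111111111
  (d | a) = 0101010111111111
  ((a | b) & (d | a)) = 0000010111111111
  ~c = 1100110011001100
  ~b = 1111000011110000
  (~c | ~b) = 1111110011111100
  (((a | b) & (d | a)) & (~c | ~b)) = 0000010011111100
  ~d = 1010101010101010
  (a | ~d) = 1010101011111111
  ((a | ~d) & ~b) = 1010000011110000
  ((((a | b) & (d | a)) & (~c | ~b)) | ((a | ~d) & ~b)) = 1010010011111100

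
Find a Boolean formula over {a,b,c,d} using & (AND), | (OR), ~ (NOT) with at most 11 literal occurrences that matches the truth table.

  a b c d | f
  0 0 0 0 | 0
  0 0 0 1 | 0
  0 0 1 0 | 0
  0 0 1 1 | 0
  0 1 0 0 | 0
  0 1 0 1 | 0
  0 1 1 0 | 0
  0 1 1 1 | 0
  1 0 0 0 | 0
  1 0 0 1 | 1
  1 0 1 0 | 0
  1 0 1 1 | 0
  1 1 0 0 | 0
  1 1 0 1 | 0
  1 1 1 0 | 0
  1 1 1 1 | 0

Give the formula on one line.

  ~b = 1111000011110000
  (~b & a) = 0000000011110000
  ~a = 1111111100000000
  (~a & b) = 0000111100000000
  ~c = 1100110011001100
  (d & ~c) = 0100010001000100
  ((~a & b) | (d & ~c)) = 0100111101000100
  ~d = 1010101010101010
  (~b | ~d) = 1111101011111010
  (d & (~b | ~d)) = 0101000001010000
  (((~a & b) | (d & ~c)) & (d & (~b | ~d))) = 0100000001000000
  ((~b & a) & (((~a & b) | (d & ~c)) & (d & (~b | ~d)))) = 0000000001000000

((~b & a) & (((~a & b) | (d & ~c)) & (d & (~b | ~d))))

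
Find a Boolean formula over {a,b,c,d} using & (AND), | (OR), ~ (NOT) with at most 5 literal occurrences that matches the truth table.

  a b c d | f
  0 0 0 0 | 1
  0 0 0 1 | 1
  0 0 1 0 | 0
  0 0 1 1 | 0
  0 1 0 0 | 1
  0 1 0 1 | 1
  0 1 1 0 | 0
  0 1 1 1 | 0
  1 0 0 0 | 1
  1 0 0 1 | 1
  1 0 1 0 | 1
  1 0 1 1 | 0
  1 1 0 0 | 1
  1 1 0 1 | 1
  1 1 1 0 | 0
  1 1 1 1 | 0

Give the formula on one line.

(~c | ((a & ~b) & ~d))

  ~c = 1100110011001100
  ~b = 1111000011110000
  (a & ~b) = 0000000011110000
  ~d = 1010101010101010
  ((a & ~b) & ~d) = 0000000010100000
  (~c | ((a & ~b) & ~d)) = 1100110011101100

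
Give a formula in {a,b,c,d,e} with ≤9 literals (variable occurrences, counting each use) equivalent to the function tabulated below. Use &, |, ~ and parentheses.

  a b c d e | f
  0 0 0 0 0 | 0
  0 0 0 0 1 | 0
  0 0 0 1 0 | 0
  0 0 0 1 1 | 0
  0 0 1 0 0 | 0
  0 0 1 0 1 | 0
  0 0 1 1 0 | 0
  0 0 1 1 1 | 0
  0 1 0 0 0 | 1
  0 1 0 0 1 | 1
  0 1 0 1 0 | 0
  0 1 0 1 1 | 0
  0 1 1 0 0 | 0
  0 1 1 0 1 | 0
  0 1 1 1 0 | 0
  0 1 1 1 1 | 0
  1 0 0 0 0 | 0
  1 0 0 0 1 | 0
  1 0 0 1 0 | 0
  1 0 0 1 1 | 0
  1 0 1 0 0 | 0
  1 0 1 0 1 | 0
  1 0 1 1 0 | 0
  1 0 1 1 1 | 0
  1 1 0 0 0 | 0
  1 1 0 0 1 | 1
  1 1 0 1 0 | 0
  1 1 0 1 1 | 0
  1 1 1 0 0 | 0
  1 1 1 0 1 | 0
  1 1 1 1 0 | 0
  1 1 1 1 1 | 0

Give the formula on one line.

((~a | e) & (((b | d) & ~d) & ~c))

  ~a = 11111111111111110000000000000000
  (~a | e) = 11111111111111110101010101010101
  (b | d) = 00110011111111110011001111111111
  ~d = 11001100110011001100110011001100
  ((b | d) & ~d) = 00000000110011000000000011001100
  ~c = 11110000111100001111000011110000
  (((b | d) & ~d) & ~c) = 00000000110000000000000011000000
  ((~a | e) & (((b | d) & ~d) & ~c)) = 00000000110000000000000001000000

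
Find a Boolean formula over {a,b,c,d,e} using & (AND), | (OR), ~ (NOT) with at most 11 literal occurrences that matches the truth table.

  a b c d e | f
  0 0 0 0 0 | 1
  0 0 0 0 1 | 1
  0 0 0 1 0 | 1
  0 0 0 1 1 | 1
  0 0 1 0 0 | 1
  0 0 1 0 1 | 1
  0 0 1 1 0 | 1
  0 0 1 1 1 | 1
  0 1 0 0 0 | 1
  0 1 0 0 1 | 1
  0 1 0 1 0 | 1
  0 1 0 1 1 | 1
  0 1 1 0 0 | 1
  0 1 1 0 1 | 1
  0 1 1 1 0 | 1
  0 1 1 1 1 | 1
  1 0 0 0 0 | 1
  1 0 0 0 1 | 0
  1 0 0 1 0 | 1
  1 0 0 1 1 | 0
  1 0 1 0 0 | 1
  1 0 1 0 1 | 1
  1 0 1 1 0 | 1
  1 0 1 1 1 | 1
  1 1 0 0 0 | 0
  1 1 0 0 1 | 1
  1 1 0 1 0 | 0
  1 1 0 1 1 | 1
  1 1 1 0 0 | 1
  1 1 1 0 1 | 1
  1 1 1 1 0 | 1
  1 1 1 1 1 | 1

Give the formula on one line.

  ~e = 10101010101010101010101010101010
  ~b = 11111111000000001111111100000000
  (~e & ~b) = 10101010000000001010101000000000
  ~a = 11111111111111110000000000000000
  ((~e & ~b) | ~a) = 11111111111111111010101000000000
  (c | ((~e & ~b) | ~a)) = 11111111111111111010111100001111
  (~a | e) = 11111111111111110101010101010101
  (c & b) = 00000000000011110000000000001111
  ((~a | e) | (c & b)) = 11111111111111110101010101011111
  (((~a | e) | (c & b)) & b) = 00000000111111110000000001011111
  ((c | ((~e & ~b) | ~a)) | (((~a | e) | (c & b)) & b)) = 11111111111111111010111101011111

((c | ((~e & ~b) | ~a)) | (((~a | e) | (c & b)) & b))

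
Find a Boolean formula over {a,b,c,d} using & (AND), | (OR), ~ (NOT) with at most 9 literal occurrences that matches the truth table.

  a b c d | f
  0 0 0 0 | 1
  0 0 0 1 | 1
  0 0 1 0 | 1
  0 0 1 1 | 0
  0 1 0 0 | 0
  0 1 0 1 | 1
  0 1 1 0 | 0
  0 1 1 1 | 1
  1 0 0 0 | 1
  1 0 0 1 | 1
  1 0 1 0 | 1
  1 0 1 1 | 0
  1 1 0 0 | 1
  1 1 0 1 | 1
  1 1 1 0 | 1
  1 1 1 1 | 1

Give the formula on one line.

  ~b = 1111000011110000
  (a | ~b) = 1111000011111111
  (d | (a | ~b)) = 1111010111111111
  ~d = 1010101010101010
  ~c = 1100110011001100
  (~d | ~c) = 1110111011101110
  (b | (~d | ~c)) = 1110111111101111
  ((d | (a | ~b)) & (b | (~d | ~c))) = 1110010111101111

((d | (a | ~b)) & (b | (~d | ~c)))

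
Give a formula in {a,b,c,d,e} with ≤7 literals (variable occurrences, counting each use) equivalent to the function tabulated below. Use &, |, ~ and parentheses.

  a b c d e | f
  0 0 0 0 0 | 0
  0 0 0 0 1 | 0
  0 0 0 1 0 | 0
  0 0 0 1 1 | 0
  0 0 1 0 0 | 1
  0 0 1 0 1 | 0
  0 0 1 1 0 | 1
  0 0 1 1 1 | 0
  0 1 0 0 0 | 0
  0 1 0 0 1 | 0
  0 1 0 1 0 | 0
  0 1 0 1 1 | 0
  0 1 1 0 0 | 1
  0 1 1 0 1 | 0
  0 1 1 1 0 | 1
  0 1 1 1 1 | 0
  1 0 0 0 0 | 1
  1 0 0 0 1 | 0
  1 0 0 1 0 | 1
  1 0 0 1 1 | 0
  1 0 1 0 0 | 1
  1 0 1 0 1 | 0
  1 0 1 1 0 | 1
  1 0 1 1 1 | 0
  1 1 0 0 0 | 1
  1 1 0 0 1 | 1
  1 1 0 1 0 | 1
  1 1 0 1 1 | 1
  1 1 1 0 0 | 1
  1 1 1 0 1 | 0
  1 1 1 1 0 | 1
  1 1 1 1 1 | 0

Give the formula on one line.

(((b & ~c) | ~e) & (a | c))

  ~c = 11110000111100001111000011110000
  (b & ~c) = 00000000111100000000000011110000
  ~e = 10101010101010101010101010101010
  ((b & ~c) | ~e) = 10101010111110101010101011111010
  (a | c) = 00001111000011111111111111111111
  (((b & ~c) | ~e) & (a | c)) = 00001010000010101010101011111010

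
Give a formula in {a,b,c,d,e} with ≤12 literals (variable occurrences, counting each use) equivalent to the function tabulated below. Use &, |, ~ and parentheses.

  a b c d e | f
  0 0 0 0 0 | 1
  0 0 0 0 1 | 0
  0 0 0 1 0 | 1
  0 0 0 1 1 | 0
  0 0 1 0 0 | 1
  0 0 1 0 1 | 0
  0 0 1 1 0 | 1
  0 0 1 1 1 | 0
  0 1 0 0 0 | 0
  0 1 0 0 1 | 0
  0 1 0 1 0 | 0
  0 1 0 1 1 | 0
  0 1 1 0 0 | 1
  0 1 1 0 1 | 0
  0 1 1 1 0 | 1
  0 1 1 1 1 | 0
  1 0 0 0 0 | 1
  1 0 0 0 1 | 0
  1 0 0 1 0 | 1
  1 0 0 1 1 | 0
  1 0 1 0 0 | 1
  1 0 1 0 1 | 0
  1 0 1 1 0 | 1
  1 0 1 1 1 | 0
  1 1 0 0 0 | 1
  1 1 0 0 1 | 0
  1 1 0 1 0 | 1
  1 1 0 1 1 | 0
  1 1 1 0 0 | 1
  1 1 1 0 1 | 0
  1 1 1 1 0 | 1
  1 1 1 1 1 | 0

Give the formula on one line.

(((c | a) | ((~e & ~b) | ((e & a) | (c & e)))) & ~e)

  (c | a) = 00001111000011111111111111111111
  ~e = 10101010101010101010101010101010
  ~b = 11111111000000001111111100000000
  (~e & ~b) = 10101010000000001010101000000000
  (e & a) = 00000000000000000101010101010101
  (c & e) = 00000101000001010000010100000101
  ((e & a) | (c & e)) = 00000101000001010101010101010101
  ((~e & ~b) | ((e & a) | (c & e))) = 10101111000001011111111101010101
  ((c | a) | ((~e & ~b) | ((e & a) | (c & e)))) = 10101111000011111111111111111111
  (((c | a) | ((~e & ~b) | ((e & a) | (c & e)))) & ~e) = 10101010000010101010101010101010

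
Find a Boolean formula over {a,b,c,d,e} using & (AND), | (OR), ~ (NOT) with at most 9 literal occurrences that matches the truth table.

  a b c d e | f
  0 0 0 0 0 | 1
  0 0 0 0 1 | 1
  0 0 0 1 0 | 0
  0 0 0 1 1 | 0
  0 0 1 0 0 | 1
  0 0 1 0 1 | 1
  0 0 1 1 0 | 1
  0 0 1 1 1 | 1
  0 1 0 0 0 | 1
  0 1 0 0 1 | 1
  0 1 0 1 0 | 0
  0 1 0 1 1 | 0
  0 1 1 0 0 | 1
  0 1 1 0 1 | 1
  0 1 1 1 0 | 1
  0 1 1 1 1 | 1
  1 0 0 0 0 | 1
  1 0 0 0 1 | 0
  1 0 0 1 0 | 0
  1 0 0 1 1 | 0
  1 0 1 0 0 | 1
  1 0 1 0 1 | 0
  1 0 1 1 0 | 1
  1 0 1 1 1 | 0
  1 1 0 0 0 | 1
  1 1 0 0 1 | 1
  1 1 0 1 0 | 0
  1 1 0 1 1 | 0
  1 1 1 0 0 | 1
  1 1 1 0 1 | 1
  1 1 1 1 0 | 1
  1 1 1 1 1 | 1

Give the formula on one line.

((c | (~d & ~c)) & ((~e | ~a) | b))

  ~d = 11001100110011001100110011001100
  ~c = 11110000111100001111000011110000
  (~d & ~c) = 11000000110000001100000011000000
  (c | (~d & ~c)) = 11001111110011111100111111001111
  ~e = 10101010101010101010101010101010
  ~a = 11111111111111110000000000000000
  (~e | ~a) = 11111111111111111010101010101010
  ((~e | ~a) | b) = 11111111111111111010101011111111
  ((c | (~d & ~c)) & ((~e | ~a) | b)) = 11001111110011111000101011001111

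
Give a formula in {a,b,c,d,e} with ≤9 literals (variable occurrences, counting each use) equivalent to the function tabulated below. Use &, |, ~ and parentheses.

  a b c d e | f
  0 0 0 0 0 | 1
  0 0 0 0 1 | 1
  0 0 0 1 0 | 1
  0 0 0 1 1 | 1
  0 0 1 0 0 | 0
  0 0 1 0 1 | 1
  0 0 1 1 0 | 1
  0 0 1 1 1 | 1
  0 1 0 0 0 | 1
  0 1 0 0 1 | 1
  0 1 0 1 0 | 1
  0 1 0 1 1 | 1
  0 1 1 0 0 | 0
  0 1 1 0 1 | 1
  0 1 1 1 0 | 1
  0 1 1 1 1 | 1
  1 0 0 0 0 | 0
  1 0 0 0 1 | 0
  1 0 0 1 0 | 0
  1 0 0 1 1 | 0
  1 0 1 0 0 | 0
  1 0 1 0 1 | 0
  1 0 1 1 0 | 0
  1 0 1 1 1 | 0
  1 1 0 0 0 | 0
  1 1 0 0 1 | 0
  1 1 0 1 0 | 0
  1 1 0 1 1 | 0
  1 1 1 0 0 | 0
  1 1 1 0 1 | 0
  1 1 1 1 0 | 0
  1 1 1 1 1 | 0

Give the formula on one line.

(~a & ((e | ~c) | (c & ((a & (c & ~b)) | d))))

  ~a = 11111111111111110000000000000000
  ~c = 11110000111100001111000011110000
  (e | ~c) = 11110101111101011111010111110101
  ~b = 11111111000000001111111100000000
  (c & ~b) = 00001111000000000000111100000000
  (a & (c & ~b)) = 00000000000000000000111100000000
  ((a & (c & ~b)) | d) = 00110011001100110011111100110011
  (c & ((a & (c & ~b)) | d)) = 00000011000000110000111100000011
  ((e | ~c) | (c & ((a & (c & ~b)) | d))) = 11110111111101111111111111110111
  (~a & ((e | ~c) | (c & ((a & (c & ~b)) | d)))) = 11110111111101110000000000000000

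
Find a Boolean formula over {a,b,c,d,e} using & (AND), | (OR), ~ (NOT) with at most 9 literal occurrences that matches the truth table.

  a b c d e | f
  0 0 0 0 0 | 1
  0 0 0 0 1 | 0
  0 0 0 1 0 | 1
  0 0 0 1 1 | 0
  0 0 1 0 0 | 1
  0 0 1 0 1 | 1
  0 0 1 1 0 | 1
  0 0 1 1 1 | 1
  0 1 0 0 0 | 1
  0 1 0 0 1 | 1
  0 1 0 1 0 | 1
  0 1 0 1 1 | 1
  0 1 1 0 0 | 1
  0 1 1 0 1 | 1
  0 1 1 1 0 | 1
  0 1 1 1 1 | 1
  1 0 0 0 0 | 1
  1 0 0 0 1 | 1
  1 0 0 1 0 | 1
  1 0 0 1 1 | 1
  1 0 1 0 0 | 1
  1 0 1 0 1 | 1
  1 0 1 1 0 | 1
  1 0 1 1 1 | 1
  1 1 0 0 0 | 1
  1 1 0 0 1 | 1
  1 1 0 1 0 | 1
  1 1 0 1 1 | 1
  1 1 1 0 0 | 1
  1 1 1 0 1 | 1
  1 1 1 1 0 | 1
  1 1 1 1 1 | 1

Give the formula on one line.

  (c | a) = 00001111000011111111111111111111
  (a | b) = 00000000111111111111111111111111
  ((c | a) | (a | b)) = 00001111111111111111111111111111
  ~b = 11111111000000001111111100000000
  ~e = 10101010101010101010101010101010
  (~b & ~e) = 10101010000000001010101000000000
  (((c | a) | (a | b)) | (~b & ~e)) = 10101111111111111111111111111111

(((c | a) | (a | b)) | (~b & ~e))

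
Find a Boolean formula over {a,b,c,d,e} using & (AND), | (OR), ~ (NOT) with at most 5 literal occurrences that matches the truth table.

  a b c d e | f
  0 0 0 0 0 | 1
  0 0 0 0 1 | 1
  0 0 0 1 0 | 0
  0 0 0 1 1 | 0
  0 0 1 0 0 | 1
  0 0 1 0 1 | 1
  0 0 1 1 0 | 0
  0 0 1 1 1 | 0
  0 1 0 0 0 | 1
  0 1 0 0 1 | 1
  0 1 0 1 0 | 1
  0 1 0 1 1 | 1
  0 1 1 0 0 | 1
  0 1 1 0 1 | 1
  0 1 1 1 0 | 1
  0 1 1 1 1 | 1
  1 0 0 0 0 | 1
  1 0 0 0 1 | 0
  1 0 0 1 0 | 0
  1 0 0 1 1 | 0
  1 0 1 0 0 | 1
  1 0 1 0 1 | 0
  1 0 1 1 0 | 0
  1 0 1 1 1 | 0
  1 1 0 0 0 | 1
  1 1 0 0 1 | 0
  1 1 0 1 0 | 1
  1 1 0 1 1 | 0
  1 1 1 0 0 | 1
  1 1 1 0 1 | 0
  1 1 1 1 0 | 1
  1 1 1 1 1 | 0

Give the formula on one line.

((~d | b) & (~a | ~e))

  ~d = 11001100110011001100110011001100
  (~d | b) = 11001100111111111100110011111111
  ~a = 11111111111111110000000000000000
  ~e = 10101010101010101010101010101010
  (~a | ~e) = 11111111111111111010101010101010
  ((~d | b) & (~a | ~e)) = 11001100111111111000100010101010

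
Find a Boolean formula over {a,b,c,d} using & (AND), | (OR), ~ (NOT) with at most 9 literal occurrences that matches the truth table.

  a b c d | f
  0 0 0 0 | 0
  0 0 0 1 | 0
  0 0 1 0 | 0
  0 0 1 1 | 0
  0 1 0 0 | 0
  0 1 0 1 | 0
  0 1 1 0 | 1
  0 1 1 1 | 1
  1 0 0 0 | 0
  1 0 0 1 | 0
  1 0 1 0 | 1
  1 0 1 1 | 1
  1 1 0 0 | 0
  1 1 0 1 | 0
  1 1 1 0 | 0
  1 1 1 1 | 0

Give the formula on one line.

  (c | d) = 0111011101110111
  (b | a) = 0000111111111111
  ((c | d) & (b | a)) = 0000011101110111
  (a | ((c | d) & (b | a))) = 0000011111111111
  (c & (a | ((c | d) & (b | a)))) = 0000001100110011
  ~b = 1111000011110000
  ~a = 1111111100000000
  (~a & b) = 0000111100000000
  (~b | (~a & b)) = 1111111111110000
  ((c & (a | ((c | d) & (b | a)))) & (~b | (~a & b))) = 0000001100110000

((c & (a | ((c | d) & (b | a)))) & (~b | (~a & b)))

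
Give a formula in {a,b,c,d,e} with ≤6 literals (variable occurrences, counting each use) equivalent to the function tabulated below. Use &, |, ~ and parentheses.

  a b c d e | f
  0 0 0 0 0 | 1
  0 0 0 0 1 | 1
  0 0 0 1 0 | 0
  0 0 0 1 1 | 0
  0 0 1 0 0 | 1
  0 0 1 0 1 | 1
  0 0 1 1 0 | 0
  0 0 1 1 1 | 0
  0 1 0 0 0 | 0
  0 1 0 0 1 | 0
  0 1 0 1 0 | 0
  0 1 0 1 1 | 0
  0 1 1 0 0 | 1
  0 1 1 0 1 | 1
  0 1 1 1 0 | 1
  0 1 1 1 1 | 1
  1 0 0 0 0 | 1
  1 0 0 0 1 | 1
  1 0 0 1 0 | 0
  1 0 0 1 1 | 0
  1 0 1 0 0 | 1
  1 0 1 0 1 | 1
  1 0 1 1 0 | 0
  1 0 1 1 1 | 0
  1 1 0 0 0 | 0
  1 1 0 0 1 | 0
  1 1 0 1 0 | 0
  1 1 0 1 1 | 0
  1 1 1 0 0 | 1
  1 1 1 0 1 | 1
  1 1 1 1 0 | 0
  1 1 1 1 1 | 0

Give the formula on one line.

  ~b = 11111111000000001111111100000000
  (~b | c) = 11111111000011111111111100001111
  (c & b) = 00000000000011110000000000001111
  ~a = 11111111111111110000000000000000
  ((c & b) & ~a) = 00000000000011110000000000000000
  ~d = 11001100110011001100110011001100
  (((c & b) & ~a) | ~d) = 11001100110011111100110011001100
  ((~b | c) & (((c & b) & ~a) | ~d)) = 11001100000011111100110000001100

((~b | c) & (((c & b) & ~a) | ~d))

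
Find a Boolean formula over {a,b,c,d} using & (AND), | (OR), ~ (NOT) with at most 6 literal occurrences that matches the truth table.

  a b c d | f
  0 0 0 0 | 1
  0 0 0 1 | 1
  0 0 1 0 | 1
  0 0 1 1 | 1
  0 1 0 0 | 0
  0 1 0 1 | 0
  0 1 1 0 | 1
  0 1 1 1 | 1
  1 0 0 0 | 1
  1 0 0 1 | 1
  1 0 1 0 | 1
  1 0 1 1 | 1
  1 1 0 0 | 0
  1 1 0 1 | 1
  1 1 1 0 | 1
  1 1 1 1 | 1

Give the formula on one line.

  (a & d) = 0000000001010101
  (c | (a & d)) = 0011001101110111
  ~b = 1111000011110000
  ((c | (a & d)) | ~b) = 1111001111110111

((c | (a & d)) | ~b)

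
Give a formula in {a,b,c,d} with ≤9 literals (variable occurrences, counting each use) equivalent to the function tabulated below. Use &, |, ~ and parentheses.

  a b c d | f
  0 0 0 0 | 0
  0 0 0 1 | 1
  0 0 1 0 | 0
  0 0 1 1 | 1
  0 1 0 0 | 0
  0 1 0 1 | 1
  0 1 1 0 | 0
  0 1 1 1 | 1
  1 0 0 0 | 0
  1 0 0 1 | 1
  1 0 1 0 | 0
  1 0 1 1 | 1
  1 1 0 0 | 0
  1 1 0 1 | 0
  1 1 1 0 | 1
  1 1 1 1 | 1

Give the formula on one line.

  ~a = 1111111100000000
  (c | ~a) = 1111111100110011
  (a | d) = 0101010111111111
  ((c | ~a) & (a | d)) = 0101010100110011
  ~b = 1111000011110000
  (((c | ~a) & (a | d)) | ~b) = 1111010111110011
  (c & b) = 0000001100000011
  (d | (c & b)) = 0101011101010111
  ((((c | ~a) & (a | d)) | ~b) & (d | (c & b))) = 0101010101010011

((((c | ~a) & (a | d)) | ~b) & (d | (c & b)))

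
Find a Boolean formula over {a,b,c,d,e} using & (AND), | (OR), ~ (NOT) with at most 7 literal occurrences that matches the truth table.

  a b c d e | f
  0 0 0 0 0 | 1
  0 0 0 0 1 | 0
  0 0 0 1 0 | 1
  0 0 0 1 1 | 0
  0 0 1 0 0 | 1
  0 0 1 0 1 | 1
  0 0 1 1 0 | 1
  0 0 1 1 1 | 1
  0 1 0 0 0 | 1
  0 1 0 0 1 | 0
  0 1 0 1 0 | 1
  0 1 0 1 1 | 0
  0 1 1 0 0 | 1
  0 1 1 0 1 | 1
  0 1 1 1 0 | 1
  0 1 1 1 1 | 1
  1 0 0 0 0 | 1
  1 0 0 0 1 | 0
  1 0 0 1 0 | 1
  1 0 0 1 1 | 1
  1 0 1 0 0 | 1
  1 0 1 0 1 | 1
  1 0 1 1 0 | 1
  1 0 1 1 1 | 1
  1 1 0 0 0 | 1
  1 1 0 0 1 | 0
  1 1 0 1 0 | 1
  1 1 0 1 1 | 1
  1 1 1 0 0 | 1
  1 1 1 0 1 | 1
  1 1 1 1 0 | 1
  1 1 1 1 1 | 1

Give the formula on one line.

  (c & e) = 00000101000001010000010100000101
  (d & a) = 00000000000000000011001100110011
  ~e = 10101010101010101010101010101010
  ((d & a) | ~e) = 10101010101010101011101110111011
  ((c & e) | ((d & a) | ~e)) = 10101111101011111011111110111111

((c & e) | ((d & a) | ~e))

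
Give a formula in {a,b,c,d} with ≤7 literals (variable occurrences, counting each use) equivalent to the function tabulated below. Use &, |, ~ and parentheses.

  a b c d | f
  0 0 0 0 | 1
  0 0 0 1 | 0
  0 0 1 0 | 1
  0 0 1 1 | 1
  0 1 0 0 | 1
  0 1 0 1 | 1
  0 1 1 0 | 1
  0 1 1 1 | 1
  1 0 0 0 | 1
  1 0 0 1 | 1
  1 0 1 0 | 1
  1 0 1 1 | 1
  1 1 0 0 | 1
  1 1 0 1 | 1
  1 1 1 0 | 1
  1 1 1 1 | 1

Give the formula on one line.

  ~a = 1111111100000000
  ~d = 1010101010101010
  (b | ~d) = 1010111110101111
  ((b | ~d) | c) = 1011111110111111
  (~a & ((b | ~d) | c)) = 1011111100000000
  ((~a & ((b | ~d) | c)) | a) = 1011111111111111

((~a & ((b | ~d) | c)) | a)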